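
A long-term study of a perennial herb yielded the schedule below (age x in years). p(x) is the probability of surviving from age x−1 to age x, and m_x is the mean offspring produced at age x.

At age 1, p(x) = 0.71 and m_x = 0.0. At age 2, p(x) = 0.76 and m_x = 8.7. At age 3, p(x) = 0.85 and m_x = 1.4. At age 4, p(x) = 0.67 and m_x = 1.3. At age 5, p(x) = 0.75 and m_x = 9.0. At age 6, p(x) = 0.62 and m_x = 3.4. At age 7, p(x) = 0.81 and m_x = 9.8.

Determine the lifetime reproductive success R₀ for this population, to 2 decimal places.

9.43

Survivorship from birth: l_x = p_1·p_2·…·p_x.
  l_1 = 0.71000
  l_2 = 0.53960
  l_3 = 0.45866
  l_4 = 0.30730
  l_5 = 0.23048
  l_6 = 0.14290
  l_7 = 0.11575
R₀ = Σ l_x m_x:
  age 1: 0.71000 × 0.0 = 0.0000
  age 2: 0.53960 × 8.7 = 4.6945
  age 3: 0.45866 × 1.4 = 0.6421
  age 4: 0.30730 × 1.3 = 0.3995
  age 5: 0.23048 × 9.0 = 2.0743
  age 6: 0.14290 × 3.4 = 0.4859
  age 7: 0.11575 × 9.8 = 1.1344
R₀ = 0.0000 + 4.6945 + 0.6421 + 0.3995 + 2.0743 + 0.4859 + 1.1344 = 9.4307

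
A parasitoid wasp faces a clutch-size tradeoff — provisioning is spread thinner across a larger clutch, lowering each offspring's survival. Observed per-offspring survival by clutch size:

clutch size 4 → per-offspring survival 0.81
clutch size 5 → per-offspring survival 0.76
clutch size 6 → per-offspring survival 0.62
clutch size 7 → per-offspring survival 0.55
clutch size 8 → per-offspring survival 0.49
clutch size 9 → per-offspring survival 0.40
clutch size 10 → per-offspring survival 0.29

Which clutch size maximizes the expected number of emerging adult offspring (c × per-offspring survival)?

8

Expected emerging adult offspring = c × s(c):
  c=4: 4 × 0.81 = 3.240
  c=5: 5 × 0.76 = 3.800
  c=6: 6 × 0.62 = 3.720
  c=7: 7 × 0.55 = 3.850
  c=8: 8 × 0.49 = 3.920
  c=9: 9 × 0.40 = 3.600
  c=10: 10 × 0.29 = 2.900
Maximum at c = 8 (3.920 emerging adult offspring).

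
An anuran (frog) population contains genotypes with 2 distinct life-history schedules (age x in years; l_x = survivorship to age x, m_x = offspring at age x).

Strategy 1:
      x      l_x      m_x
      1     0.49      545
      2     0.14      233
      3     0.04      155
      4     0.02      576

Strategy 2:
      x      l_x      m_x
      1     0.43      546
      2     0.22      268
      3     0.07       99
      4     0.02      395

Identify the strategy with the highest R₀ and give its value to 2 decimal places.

Strategy 1: R₀ = 0.49×545 + 0.14×233 + 0.04×155 + 0.02×576 = 317.3900
Strategy 2: R₀ = 0.43×546 + 0.22×268 + 0.07×99 + 0.02×395 = 308.5700
Highest R₀: strategy 1 with 317.3900.

317.39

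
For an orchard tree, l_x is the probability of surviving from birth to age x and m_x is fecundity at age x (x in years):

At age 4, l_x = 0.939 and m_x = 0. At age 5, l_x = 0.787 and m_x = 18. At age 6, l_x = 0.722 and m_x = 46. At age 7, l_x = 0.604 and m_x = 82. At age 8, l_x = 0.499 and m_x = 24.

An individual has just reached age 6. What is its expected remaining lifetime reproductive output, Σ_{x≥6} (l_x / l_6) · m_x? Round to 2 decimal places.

131.19

l_6 = 0.722. Conditional survival from age 6 to x is l_x / l_6.
  x=6: (0.722/0.722) × 46 = 46.0000
  x=7: (0.604/0.722) × 82 = 68.5983
  x=8: (0.499/0.722) × 24 = 16.5873
Sum = 46.0000 + 68.5983 + 16.5873 = 131.1856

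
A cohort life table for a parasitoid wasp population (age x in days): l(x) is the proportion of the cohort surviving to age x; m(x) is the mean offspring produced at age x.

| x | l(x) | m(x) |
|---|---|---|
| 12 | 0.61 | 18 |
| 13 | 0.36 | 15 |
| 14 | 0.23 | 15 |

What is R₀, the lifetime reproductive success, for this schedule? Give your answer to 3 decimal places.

19.830

R₀ = Σ l(x) m(x):
  age 12: 0.61 × 18 = 10.9800
  age 13: 0.36 × 15 = 5.4000
  age 14: 0.23 × 15 = 3.4500
R₀ = 10.9800 + 5.4000 + 3.4500 = 19.8300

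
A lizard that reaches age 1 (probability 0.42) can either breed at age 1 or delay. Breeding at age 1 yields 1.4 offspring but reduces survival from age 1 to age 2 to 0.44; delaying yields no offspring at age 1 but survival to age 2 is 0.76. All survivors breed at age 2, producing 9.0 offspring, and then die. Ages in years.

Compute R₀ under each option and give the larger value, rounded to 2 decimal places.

breed at age 1: R₀ = 0.42 × (1.4 + 0.44 × 9.0) = 0.42 × 5.3600 = 2.2512
delay to age 2: R₀ = 0.42 × (0.76 × 9.0) = 0.42 × 6.8400 = 2.8728
Higher: delay to age 2 (2.8728).

2.87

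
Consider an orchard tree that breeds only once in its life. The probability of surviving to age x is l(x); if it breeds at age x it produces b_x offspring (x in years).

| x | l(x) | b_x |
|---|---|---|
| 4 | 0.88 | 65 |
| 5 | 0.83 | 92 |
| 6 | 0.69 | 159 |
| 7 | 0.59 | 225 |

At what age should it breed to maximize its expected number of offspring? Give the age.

Expected offspring if breeding at age x = l(x) × b_x:
  age 4: 0.88 × 65 = 57.200
  age 5: 0.83 × 92 = 76.360
  age 6: 0.69 × 159 = 109.710
  age 7: 0.59 × 225 = 132.750
Maximum at age 7 (132.750).

7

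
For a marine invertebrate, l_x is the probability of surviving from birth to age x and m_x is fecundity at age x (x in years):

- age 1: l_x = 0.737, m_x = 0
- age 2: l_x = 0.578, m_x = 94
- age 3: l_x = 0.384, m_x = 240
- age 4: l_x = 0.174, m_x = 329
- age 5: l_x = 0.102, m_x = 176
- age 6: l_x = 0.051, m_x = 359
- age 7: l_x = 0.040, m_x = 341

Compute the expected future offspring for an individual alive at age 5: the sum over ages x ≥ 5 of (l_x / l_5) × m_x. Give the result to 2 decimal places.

489.23

l_5 = 0.102. Conditional survival from age 5 to x is l_x / l_5.
  x=5: (0.102/0.102) × 176 = 176.0000
  x=6: (0.051/0.102) × 359 = 179.5000
  x=7: (0.040/0.102) × 341 = 133.7255
Sum = 176.0000 + 179.5000 + 133.7255 = 489.2255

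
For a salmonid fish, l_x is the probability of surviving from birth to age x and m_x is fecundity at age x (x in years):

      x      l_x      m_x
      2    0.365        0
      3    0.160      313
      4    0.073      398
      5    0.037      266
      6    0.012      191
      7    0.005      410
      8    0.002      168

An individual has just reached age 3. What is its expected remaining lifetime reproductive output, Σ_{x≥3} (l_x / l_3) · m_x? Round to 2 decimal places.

585.34

l_3 = 0.160. Conditional survival from age 3 to x is l_x / l_3.
  x=3: (0.160/0.160) × 313 = 313.0000
  x=4: (0.073/0.160) × 398 = 181.5875
  x=5: (0.037/0.160) × 266 = 61.5125
  x=6: (0.012/0.160) × 191 = 14.3250
  x=7: (0.005/0.160) × 410 = 12.8125
  x=8: (0.002/0.160) × 168 = 2.1000
Sum = 313.0000 + 181.5875 + 61.5125 + 14.3250 + 12.8125 + 2.1000 = 585.3375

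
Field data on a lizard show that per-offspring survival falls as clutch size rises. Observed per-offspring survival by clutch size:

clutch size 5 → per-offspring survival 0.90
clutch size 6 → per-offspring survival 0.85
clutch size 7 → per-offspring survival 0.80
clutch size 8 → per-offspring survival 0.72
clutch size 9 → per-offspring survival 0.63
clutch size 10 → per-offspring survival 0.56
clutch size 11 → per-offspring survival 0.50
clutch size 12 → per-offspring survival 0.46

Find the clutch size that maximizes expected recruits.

Expected recruits = c × s(c):
  c=5: 5 × 0.90 = 4.500
  c=6: 6 × 0.85 = 5.100
  c=7: 7 × 0.80 = 5.600
  c=8: 8 × 0.72 = 5.760
  c=9: 9 × 0.63 = 5.670
  c=10: 10 × 0.56 = 5.600
  c=11: 11 × 0.50 = 5.500
  c=12: 12 × 0.46 = 5.520
Maximum at c = 8 (5.760 recruits).

8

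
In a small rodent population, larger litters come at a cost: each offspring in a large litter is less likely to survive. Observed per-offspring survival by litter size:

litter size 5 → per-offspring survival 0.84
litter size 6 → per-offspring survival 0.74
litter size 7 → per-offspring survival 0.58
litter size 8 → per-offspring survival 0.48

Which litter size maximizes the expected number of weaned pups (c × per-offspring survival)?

Expected weaned pups = c × s(c):
  c=5: 5 × 0.84 = 4.200
  c=6: 6 × 0.74 = 4.440
  c=7: 7 × 0.58 = 4.060
  c=8: 8 × 0.48 = 3.840
Maximum at c = 6 (4.440 weaned pups).

6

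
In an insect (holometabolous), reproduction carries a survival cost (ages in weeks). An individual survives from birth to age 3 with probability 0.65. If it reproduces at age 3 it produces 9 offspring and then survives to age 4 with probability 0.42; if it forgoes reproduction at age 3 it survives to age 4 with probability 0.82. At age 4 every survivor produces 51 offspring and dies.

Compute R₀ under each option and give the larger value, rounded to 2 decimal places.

27.18

breed at age 3: R₀ = 0.65 × (9 + 0.42 × 51) = 0.65 × 30.4200 = 19.7730
delay to age 4: R₀ = 0.65 × (0.82 × 51) = 0.65 × 41.8200 = 27.1830
Higher: delay to age 4 (27.1830).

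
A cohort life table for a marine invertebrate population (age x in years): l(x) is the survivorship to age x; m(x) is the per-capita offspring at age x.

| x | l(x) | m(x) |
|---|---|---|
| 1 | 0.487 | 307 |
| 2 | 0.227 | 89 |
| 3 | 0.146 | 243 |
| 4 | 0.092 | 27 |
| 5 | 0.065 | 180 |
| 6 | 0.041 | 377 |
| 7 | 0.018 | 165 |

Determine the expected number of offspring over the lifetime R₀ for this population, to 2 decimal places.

R₀ = Σ l(x) m(x):
  age 1: 0.487 × 307 = 149.5090
  age 2: 0.227 × 89 = 20.2030
  age 3: 0.146 × 243 = 35.4780
  age 4: 0.092 × 27 = 2.4840
  age 5: 0.065 × 180 = 11.7000
  age 6: 0.041 × 377 = 15.4570
  age 7: 0.018 × 165 = 2.9700
R₀ = 149.5090 + 20.2030 + 35.4780 + 2.4840 + 11.7000 + 15.4570 + 2.9700 = 237.8010

237.80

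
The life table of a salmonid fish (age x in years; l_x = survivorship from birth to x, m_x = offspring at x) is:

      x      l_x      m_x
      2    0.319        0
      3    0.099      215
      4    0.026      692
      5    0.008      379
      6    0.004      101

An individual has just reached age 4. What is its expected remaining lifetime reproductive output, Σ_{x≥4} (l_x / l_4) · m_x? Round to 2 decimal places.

824.15

l_4 = 0.026. Conditional survival from age 4 to x is l_x / l_4.
  x=4: (0.026/0.026) × 692 = 692.0000
  x=5: (0.008/0.026) × 379 = 116.6154
  x=6: (0.004/0.026) × 101 = 15.5385
Sum = 692.0000 + 116.6154 + 15.5385 = 824.1538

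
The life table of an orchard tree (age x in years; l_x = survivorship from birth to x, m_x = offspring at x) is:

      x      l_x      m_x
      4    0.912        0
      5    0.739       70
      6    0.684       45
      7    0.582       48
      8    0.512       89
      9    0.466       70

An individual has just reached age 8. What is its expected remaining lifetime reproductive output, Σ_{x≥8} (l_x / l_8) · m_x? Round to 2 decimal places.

152.71

l_8 = 0.512. Conditional survival from age 8 to x is l_x / l_8.
  x=8: (0.512/0.512) × 89 = 89.0000
  x=9: (0.466/0.512) × 70 = 63.7109
Sum = 89.0000 + 63.7109 = 152.7109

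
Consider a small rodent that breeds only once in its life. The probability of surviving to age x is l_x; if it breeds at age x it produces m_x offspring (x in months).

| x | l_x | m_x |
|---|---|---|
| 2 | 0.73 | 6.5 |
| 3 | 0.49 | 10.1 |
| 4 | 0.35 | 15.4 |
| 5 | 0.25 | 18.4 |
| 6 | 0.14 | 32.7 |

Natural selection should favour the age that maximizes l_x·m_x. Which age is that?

4

Expected offspring if breeding at age x = l_x × m_x:
  age 2: 0.73 × 6.5 = 4.745
  age 3: 0.49 × 10.1 = 4.949
  age 4: 0.35 × 15.4 = 5.390
  age 5: 0.25 × 18.4 = 4.600
  age 6: 0.14 × 32.7 = 4.578
Maximum at age 4 (5.390).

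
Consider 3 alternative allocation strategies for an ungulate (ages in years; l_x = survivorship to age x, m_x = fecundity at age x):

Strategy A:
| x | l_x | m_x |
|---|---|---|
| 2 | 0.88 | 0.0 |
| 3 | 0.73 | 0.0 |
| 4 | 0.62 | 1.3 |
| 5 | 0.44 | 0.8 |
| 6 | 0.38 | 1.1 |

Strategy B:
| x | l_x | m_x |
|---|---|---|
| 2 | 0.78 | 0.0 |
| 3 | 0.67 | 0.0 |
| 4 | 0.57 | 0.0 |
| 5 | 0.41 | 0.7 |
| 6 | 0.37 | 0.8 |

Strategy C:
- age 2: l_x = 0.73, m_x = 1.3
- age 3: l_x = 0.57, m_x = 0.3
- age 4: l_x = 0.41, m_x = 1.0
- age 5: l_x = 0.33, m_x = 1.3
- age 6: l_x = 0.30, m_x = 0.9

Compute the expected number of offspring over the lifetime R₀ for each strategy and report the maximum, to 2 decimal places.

2.23

Strategy A: R₀ = 0.88×0.0 + 0.73×0.0 + 0.62×1.3 + 0.44×0.8 + 0.38×1.1 = 1.5760
Strategy B: R₀ = 0.78×0.0 + 0.67×0.0 + 0.57×0.0 + 0.41×0.7 + 0.37×0.8 = 0.5830
Strategy C: R₀ = 0.73×1.3 + 0.57×0.3 + 0.41×1.0 + 0.33×1.3 + 0.30×0.9 = 2.2290
Highest R₀: strategy C with 2.2290.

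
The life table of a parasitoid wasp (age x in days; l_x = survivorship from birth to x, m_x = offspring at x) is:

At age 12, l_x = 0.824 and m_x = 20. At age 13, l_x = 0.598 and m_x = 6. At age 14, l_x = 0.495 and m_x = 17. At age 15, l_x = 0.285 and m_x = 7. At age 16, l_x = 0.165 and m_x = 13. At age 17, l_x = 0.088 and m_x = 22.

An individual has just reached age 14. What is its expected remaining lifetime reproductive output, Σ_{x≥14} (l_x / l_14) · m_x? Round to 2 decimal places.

29.27

l_14 = 0.495. Conditional survival from age 14 to x is l_x / l_14.
  x=14: (0.495/0.495) × 17 = 17.0000
  x=15: (0.285/0.495) × 7 = 4.0303
  x=16: (0.165/0.495) × 13 = 4.3333
  x=17: (0.088/0.495) × 22 = 3.9111
Sum = 17.0000 + 4.0303 + 4.3333 + 3.9111 = 29.2747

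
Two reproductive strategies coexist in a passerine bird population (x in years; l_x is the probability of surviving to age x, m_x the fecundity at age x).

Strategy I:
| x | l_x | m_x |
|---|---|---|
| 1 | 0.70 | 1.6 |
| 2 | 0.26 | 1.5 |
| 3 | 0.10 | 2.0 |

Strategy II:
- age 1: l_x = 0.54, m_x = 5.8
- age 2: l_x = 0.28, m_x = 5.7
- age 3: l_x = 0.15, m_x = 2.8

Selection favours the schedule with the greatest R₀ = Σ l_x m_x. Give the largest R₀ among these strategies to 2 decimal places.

Strategy I: R₀ = 0.70×1.6 + 0.26×1.5 + 0.10×2.0 = 1.7100
Strategy II: R₀ = 0.54×5.8 + 0.28×5.7 + 0.15×2.8 = 5.1480
Highest R₀: strategy II with 5.1480.

5.15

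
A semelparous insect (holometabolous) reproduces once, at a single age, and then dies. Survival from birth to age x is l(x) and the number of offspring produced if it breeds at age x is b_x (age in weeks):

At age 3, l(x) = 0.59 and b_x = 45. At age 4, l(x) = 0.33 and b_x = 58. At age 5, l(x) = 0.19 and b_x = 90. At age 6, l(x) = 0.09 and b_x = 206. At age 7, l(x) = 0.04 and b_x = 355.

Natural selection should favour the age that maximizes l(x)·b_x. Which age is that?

3

Expected offspring if breeding at age x = l(x) × b_x:
  age 3: 0.59 × 45 = 26.550
  age 4: 0.33 × 58 = 19.140
  age 5: 0.19 × 90 = 17.100
  age 6: 0.09 × 206 = 18.540
  age 7: 0.04 × 355 = 14.200
Maximum at age 3 (26.550).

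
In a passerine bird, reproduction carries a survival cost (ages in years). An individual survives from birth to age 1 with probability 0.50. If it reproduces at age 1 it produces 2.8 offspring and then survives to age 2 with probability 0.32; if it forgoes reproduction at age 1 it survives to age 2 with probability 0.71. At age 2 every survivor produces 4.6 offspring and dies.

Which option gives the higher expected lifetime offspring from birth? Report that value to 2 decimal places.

breed at age 1: R₀ = 0.50 × (2.8 + 0.32 × 4.6) = 0.50 × 4.2720 = 2.1360
delay to age 2: R₀ = 0.50 × (0.71 × 4.6) = 0.50 × 3.2660 = 1.6330
Higher: breed at age 1 (2.1360).

2.14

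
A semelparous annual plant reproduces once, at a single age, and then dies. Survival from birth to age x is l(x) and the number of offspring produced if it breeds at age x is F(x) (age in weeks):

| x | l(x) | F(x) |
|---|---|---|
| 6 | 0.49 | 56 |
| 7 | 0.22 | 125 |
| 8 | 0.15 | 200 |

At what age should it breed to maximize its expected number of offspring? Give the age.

Expected offspring if breeding at age x = l(x) × F(x):
  age 6: 0.49 × 56 = 27.440
  age 7: 0.22 × 125 = 27.500
  age 8: 0.15 × 200 = 30.000
Maximum at age 8 (30.000).

8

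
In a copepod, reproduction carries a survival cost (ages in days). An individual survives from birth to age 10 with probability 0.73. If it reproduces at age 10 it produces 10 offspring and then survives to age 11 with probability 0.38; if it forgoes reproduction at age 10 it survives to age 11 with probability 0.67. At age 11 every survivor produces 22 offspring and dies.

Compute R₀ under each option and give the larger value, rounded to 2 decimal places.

13.40

breed at age 10: R₀ = 0.73 × (10 + 0.38 × 22) = 0.73 × 18.3600 = 13.4028
delay to age 11: R₀ = 0.73 × (0.67 × 22) = 0.73 × 14.7400 = 10.7602
Higher: breed at age 10 (13.4028).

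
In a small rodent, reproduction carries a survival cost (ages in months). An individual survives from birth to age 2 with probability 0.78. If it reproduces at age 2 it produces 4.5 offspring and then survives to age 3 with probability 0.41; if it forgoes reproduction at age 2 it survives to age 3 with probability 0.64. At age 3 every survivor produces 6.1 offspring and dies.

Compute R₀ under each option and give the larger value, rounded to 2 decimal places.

breed at age 2: R₀ = 0.78 × (4.5 + 0.41 × 6.1) = 0.78 × 7.0010 = 5.4608
delay to age 3: R₀ = 0.78 × (0.64 × 6.1) = 0.78 × 3.9040 = 3.0451
Higher: breed at age 2 (5.4608).

5.46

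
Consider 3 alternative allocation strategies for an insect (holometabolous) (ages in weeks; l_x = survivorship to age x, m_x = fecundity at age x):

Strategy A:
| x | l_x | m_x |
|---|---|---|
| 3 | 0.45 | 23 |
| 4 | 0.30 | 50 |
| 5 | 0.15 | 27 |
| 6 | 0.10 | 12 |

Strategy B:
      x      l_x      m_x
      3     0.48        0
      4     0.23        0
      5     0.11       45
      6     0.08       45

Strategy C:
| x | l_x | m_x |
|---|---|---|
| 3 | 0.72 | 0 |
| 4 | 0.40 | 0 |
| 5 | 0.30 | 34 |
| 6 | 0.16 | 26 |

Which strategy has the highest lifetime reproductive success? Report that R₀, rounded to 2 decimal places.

30.60

Strategy A: R₀ = 0.45×23 + 0.30×50 + 0.15×27 + 0.10×12 = 30.6000
Strategy B: R₀ = 0.48×0 + 0.23×0 + 0.11×45 + 0.08×45 = 8.5500
Strategy C: R₀ = 0.72×0 + 0.40×0 + 0.30×34 + 0.16×26 = 14.3600
Highest R₀: strategy A with 30.6000.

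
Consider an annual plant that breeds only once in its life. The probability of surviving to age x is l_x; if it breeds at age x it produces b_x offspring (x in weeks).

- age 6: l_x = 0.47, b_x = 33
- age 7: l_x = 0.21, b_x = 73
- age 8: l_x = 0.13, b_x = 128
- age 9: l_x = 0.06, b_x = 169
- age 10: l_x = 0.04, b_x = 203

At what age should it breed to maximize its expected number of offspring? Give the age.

Expected offspring if breeding at age x = l_x × b_x:
  age 6: 0.47 × 33 = 15.510
  age 7: 0.21 × 73 = 15.330
  age 8: 0.13 × 128 = 16.640
  age 9: 0.06 × 169 = 10.140
  age 10: 0.04 × 203 = 8.120
Maximum at age 8 (16.640).

8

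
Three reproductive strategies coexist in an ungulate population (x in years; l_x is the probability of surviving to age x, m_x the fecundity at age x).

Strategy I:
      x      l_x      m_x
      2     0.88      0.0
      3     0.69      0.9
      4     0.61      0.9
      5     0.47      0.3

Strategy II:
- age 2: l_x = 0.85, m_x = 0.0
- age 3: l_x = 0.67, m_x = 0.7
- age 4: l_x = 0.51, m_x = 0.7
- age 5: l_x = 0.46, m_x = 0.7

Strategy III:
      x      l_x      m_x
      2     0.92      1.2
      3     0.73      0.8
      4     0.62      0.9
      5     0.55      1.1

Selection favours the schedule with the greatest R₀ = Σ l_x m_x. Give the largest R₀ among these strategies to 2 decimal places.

2.85

Strategy I: R₀ = 0.88×0.0 + 0.69×0.9 + 0.61×0.9 + 0.47×0.3 = 1.3110
Strategy II: R₀ = 0.85×0.0 + 0.67×0.7 + 0.51×0.7 + 0.46×0.7 = 1.1480
Strategy III: R₀ = 0.92×1.2 + 0.73×0.8 + 0.62×0.9 + 0.55×1.1 = 2.8510
Highest R₀: strategy III with 2.8510.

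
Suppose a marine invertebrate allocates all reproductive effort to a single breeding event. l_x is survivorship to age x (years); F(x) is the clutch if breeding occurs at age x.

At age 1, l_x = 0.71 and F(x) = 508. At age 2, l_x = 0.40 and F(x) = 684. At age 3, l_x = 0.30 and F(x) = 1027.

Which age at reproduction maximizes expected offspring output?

Expected offspring if breeding at age x = l_x × F(x):
  age 1: 0.71 × 508 = 360.680
  age 2: 0.40 × 684 = 273.600
  age 3: 0.30 × 1027 = 308.100
Maximum at age 1 (360.680).

1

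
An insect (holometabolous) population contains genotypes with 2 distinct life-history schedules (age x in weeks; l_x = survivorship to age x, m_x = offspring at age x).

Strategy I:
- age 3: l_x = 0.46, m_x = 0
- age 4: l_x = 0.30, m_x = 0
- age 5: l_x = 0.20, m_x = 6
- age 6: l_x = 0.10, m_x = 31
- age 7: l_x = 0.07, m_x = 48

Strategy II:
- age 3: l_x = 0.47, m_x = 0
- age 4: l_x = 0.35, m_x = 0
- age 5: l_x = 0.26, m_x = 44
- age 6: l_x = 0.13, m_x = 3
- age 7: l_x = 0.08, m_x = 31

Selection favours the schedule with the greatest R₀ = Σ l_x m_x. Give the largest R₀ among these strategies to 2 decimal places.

Strategy I: R₀ = 0.46×0 + 0.30×0 + 0.20×6 + 0.10×31 + 0.07×48 = 7.6600
Strategy II: R₀ = 0.47×0 + 0.35×0 + 0.26×44 + 0.13×3 + 0.08×31 = 14.3100
Highest R₀: strategy II with 14.3100.

14.31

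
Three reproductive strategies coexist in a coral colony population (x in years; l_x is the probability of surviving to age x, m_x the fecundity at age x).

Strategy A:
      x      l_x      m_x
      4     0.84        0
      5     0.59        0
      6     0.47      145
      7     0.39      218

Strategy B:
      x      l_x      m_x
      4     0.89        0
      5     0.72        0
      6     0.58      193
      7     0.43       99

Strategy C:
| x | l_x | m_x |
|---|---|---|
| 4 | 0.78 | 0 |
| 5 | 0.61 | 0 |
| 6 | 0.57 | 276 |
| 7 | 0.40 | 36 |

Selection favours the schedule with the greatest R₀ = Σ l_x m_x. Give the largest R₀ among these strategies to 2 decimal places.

Strategy A: R₀ = 0.84×0 + 0.59×0 + 0.47×145 + 0.39×218 = 153.1700
Strategy B: R₀ = 0.89×0 + 0.72×0 + 0.58×193 + 0.43×99 = 154.5100
Strategy C: R₀ = 0.78×0 + 0.61×0 + 0.57×276 + 0.40×36 = 171.7200
Highest R₀: strategy C with 171.7200.

171.72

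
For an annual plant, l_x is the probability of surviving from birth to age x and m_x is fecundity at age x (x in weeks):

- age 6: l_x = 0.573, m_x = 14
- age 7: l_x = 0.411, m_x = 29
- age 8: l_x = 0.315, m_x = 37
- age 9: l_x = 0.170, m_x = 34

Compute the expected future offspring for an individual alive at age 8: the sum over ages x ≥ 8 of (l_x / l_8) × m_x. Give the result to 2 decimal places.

55.35

l_8 = 0.315. Conditional survival from age 8 to x is l_x / l_8.
  x=8: (0.315/0.315) × 37 = 37.0000
  x=9: (0.170/0.315) × 34 = 18.3492
Sum = 37.0000 + 18.3492 = 55.3492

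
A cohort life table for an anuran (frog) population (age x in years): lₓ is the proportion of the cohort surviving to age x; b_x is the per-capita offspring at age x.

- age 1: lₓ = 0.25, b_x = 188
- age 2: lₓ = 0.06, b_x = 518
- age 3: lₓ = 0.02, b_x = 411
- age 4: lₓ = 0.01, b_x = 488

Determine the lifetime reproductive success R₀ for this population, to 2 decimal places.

91.18

R₀ = Σ lₓ b_x:
  age 1: 0.25 × 188 = 47.0000
  age 2: 0.06 × 518 = 31.0800
  age 3: 0.02 × 411 = 8.2200
  age 4: 0.01 × 488 = 4.8800
R₀ = 47.0000 + 31.0800 + 8.2200 + 4.8800 = 91.1800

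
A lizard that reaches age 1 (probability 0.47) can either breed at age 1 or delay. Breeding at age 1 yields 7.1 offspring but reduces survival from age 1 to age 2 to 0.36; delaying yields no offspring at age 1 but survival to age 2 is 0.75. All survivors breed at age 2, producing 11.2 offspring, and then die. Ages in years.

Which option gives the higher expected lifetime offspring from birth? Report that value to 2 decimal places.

5.23

breed at age 1: R₀ = 0.47 × (7.1 + 0.36 × 11.2) = 0.47 × 11.1320 = 5.2320
delay to age 2: R₀ = 0.47 × (0.75 × 11.2) = 0.47 × 8.4000 = 3.9480
Higher: breed at age 1 (5.2320).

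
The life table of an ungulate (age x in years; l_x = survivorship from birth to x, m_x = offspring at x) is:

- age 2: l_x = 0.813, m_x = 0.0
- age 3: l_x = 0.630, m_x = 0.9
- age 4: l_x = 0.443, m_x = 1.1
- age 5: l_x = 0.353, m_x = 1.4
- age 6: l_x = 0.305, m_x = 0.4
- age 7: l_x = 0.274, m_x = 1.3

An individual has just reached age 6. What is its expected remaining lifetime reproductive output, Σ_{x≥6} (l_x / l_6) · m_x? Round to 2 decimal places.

1.57

l_6 = 0.305. Conditional survival from age 6 to x is l_x / l_6.
  x=6: (0.305/0.305) × 0.4 = 0.4000
  x=7: (0.274/0.305) × 1.3 = 1.1679
Sum = 0.4000 + 1.1679 = 1.5679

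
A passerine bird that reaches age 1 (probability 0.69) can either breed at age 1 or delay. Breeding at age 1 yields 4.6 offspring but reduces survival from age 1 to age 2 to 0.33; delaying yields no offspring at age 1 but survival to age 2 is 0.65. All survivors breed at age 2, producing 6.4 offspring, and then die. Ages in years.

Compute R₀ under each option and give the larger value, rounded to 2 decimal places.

4.63

breed at age 1: R₀ = 0.69 × (4.6 + 0.33 × 6.4) = 0.69 × 6.7120 = 4.6313
delay to age 2: R₀ = 0.69 × (0.65 × 6.4) = 0.69 × 4.1600 = 2.8704
Higher: breed at age 1 (4.6313).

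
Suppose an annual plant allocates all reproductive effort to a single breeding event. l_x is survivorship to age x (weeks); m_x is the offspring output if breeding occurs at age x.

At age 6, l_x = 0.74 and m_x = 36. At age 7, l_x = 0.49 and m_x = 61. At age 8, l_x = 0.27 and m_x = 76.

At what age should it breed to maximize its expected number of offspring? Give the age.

Expected offspring if breeding at age x = l_x × m_x:
  age 6: 0.74 × 36 = 26.640
  age 7: 0.49 × 61 = 29.890
  age 8: 0.27 × 76 = 20.520
Maximum at age 7 (29.890).

7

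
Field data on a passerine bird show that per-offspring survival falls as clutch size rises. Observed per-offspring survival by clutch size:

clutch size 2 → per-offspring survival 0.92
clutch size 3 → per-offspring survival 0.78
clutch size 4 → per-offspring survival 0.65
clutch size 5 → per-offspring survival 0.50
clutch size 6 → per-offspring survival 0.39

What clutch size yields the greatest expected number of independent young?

4

Expected independent young = c × s(c):
  c=2: 2 × 0.92 = 1.840
  c=3: 3 × 0.78 = 2.340
  c=4: 4 × 0.65 = 2.600
  c=5: 5 × 0.50 = 2.500
  c=6: 6 × 0.39 = 2.340
Maximum at c = 4 (2.600 independent young).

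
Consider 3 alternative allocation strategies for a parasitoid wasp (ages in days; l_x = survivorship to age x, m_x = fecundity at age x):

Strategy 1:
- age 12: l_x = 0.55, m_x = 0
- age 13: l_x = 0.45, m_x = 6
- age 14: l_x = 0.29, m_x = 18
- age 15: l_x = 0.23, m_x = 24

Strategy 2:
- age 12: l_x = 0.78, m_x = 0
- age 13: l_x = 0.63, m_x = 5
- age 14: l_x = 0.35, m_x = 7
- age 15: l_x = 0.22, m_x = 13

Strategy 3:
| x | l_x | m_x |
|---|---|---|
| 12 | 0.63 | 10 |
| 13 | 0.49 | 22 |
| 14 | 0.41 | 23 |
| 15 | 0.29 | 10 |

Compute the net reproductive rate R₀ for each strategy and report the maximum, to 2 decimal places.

29.41

Strategy 1: R₀ = 0.55×0 + 0.45×6 + 0.29×18 + 0.23×24 = 13.4400
Strategy 2: R₀ = 0.78×0 + 0.63×5 + 0.35×7 + 0.22×13 = 8.4600
Strategy 3: R₀ = 0.63×10 + 0.49×22 + 0.41×23 + 0.29×10 = 29.4100
Highest R₀: strategy 3 with 29.4100.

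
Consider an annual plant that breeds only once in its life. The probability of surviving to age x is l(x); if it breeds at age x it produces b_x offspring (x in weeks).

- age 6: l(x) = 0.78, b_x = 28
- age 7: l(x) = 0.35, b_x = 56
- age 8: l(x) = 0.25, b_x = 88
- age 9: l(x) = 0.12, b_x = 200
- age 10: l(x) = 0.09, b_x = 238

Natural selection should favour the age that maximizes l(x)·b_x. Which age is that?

9

Expected offspring if breeding at age x = l(x) × b_x:
  age 6: 0.78 × 28 = 21.840
  age 7: 0.35 × 56 = 19.600
  age 8: 0.25 × 88 = 22.000
  age 9: 0.12 × 200 = 24.000
  age 10: 0.09 × 238 = 21.420
Maximum at age 9 (24.000).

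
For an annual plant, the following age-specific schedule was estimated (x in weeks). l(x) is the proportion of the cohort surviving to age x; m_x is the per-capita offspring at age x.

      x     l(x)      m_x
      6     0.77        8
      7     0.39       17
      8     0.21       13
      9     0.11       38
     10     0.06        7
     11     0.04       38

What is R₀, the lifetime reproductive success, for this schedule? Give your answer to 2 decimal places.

R₀ = Σ l(x) m_x:
  age 6: 0.77 × 8 = 6.1600
  age 7: 0.39 × 17 = 6.6300
  age 8: 0.21 × 13 = 2.7300
  age 9: 0.11 × 38 = 4.1800
  age 10: 0.06 × 7 = 0.4200
  age 11: 0.04 × 38 = 1.5200
R₀ = 6.1600 + 6.6300 + 2.7300 + 4.1800 + 0.4200 + 1.5200 = 21.6400

21.64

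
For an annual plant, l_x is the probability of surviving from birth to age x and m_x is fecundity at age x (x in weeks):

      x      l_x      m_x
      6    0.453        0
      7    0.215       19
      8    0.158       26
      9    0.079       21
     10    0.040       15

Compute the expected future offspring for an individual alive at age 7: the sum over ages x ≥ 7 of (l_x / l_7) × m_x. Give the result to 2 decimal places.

48.61

l_7 = 0.215. Conditional survival from age 7 to x is l_x / l_7.
  x=7: (0.215/0.215) × 19 = 19.0000
  x=8: (0.158/0.215) × 26 = 19.1070
  x=9: (0.079/0.215) × 21 = 7.7163
  x=10: (0.040/0.215) × 15 = 2.7907
Sum = 19.0000 + 19.1070 + 7.7163 + 2.7907 = 48.6140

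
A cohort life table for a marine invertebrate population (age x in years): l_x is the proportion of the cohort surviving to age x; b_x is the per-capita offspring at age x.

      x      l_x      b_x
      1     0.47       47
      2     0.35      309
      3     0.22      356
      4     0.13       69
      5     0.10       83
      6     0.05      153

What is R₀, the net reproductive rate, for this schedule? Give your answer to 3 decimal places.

233.480

R₀ = Σ l_x b_x:
  age 1: 0.47 × 47 = 22.0900
  age 2: 0.35 × 309 = 108.1500
  age 3: 0.22 × 356 = 78.3200
  age 4: 0.13 × 69 = 8.9700
  age 5: 0.10 × 83 = 8.3000
  age 6: 0.05 × 153 = 7.6500
R₀ = 22.0900 + 108.1500 + 78.3200 + 8.9700 + 8.3000 + 7.6500 = 233.4800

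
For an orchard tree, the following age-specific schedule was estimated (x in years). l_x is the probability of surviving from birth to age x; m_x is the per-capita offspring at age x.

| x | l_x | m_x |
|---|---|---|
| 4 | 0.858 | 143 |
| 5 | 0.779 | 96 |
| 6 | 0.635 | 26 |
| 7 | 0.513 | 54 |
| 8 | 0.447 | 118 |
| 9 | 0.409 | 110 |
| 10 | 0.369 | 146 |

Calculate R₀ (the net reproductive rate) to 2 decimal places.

R₀ = Σ l_x m_x:
  age 4: 0.858 × 143 = 122.6940
  age 5: 0.779 × 96 = 74.7840
  age 6: 0.635 × 26 = 16.5100
  age 7: 0.513 × 54 = 27.7020
  age 8: 0.447 × 118 = 52.7460
  age 9: 0.409 × 110 = 44.9900
  age 10: 0.369 × 146 = 53.8740
R₀ = 122.6940 + 74.7840 + 16.5100 + 27.7020 + 52.7460 + 44.9900 + 53.8740 = 393.3000

393.30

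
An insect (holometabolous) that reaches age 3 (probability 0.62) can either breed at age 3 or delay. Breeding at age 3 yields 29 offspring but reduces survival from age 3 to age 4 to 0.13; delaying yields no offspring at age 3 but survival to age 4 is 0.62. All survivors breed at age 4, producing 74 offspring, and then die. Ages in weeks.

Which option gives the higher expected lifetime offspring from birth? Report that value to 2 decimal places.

breed at age 3: R₀ = 0.62 × (29 + 0.13 × 74) = 0.62 × 38.6200 = 23.9444
delay to age 4: R₀ = 0.62 × (0.62 × 74) = 0.62 × 45.8800 = 28.4456
Higher: delay to age 4 (28.4456).

28.45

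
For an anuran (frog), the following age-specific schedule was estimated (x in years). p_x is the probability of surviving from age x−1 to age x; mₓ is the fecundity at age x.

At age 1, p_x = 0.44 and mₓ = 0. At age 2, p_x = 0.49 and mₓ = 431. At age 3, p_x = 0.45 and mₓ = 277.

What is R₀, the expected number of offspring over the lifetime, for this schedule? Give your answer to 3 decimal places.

Survivorship from birth: l_x = p_1·p_2·…·p_x.
  l_1 = 0.44000
  l_2 = 0.21560
  l_3 = 0.09702
R₀ = Σ l_x mₓ:
  age 1: 0.44000 × 0 = 0.0000
  age 2: 0.21560 × 431 = 92.9236
  age 3: 0.09702 × 277 = 26.8745
R₀ = 0.0000 + 92.9236 + 26.8745 = 119.7981

119.798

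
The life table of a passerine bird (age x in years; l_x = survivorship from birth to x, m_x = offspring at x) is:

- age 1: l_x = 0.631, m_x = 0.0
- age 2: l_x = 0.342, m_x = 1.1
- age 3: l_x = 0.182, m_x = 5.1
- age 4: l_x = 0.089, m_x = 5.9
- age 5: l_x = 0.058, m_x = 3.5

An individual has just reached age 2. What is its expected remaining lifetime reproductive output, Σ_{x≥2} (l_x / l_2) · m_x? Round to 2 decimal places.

l_2 = 0.342. Conditional survival from age 2 to x is l_x / l_2.
  x=2: (0.342/0.342) × 1.1 = 1.1000
  x=3: (0.182/0.342) × 5.1 = 2.7140
  x=4: (0.089/0.342) × 5.9 = 1.5354
  x=5: (0.058/0.342) × 3.5 = 0.5936
Sum = 1.1000 + 2.7140 + 1.5354 + 0.5936 = 5.9430

5.94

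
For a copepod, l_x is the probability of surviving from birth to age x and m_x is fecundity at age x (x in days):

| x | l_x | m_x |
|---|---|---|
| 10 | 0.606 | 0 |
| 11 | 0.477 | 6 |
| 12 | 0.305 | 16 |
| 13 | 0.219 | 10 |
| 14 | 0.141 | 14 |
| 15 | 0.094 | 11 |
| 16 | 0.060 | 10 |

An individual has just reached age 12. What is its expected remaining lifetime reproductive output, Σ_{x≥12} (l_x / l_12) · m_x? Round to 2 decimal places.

35.01

l_12 = 0.305. Conditional survival from age 12 to x is l_x / l_12.
  x=12: (0.305/0.305) × 16 = 16.0000
  x=13: (0.219/0.305) × 10 = 7.1803
  x=14: (0.141/0.305) × 14 = 6.4721
  x=15: (0.094/0.305) × 11 = 3.3902
  x=16: (0.060/0.305) × 10 = 1.9672
Sum = 16.0000 + 7.1803 + 6.4721 + 3.3902 + 1.9672 = 35.0098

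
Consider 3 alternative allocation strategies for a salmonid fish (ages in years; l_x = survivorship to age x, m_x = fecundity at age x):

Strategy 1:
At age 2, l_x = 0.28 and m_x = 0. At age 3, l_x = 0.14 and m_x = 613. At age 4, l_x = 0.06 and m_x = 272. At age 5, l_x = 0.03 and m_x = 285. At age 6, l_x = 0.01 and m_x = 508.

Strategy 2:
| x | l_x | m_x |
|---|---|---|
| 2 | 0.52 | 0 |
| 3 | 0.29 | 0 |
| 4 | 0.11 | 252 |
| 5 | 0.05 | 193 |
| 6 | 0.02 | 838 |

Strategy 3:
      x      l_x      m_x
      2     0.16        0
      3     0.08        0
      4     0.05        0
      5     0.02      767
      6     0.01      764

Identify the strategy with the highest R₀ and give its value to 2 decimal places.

115.77

Strategy 1: R₀ = 0.28×0 + 0.14×613 + 0.06×272 + 0.03×285 + 0.01×508 = 115.7700
Strategy 2: R₀ = 0.52×0 + 0.29×0 + 0.11×252 + 0.05×193 + 0.02×838 = 54.1300
Strategy 3: R₀ = 0.16×0 + 0.08×0 + 0.05×0 + 0.02×767 + 0.01×764 = 22.9800
Highest R₀: strategy 1 with 115.7700.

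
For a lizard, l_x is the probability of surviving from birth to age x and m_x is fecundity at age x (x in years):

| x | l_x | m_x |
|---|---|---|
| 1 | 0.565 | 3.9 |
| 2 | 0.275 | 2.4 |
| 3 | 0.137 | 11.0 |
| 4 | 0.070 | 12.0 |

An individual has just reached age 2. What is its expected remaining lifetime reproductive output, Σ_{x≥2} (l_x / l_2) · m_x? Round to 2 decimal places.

10.93

l_2 = 0.275. Conditional survival from age 2 to x is l_x / l_2.
  x=2: (0.275/0.275) × 2.4 = 2.4000
  x=3: (0.137/0.275) × 11.0 = 5.4800
  x=4: (0.070/0.275) × 12.0 = 3.0545
Sum = 2.4000 + 5.4800 + 3.0545 = 10.9345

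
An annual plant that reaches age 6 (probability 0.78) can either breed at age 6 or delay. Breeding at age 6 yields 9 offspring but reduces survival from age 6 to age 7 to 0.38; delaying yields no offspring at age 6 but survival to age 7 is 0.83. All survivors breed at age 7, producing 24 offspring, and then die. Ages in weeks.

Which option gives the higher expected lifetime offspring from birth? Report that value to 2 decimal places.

breed at age 6: R₀ = 0.78 × (9 + 0.38 × 24) = 0.78 × 18.1200 = 14.1336
delay to age 7: R₀ = 0.78 × (0.83 × 24) = 0.78 × 19.9200 = 15.5376
Higher: delay to age 7 (15.5376).

15.54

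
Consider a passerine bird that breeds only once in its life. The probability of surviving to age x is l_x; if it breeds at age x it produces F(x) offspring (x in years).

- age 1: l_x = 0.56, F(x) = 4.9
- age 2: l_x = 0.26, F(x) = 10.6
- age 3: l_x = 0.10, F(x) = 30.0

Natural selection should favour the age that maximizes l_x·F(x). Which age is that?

3

Expected offspring if breeding at age x = l_x × F(x):
  age 1: 0.56 × 4.9 = 2.744
  age 2: 0.26 × 10.6 = 2.756
  age 3: 0.10 × 30.0 = 3.000
Maximum at age 3 (3.000).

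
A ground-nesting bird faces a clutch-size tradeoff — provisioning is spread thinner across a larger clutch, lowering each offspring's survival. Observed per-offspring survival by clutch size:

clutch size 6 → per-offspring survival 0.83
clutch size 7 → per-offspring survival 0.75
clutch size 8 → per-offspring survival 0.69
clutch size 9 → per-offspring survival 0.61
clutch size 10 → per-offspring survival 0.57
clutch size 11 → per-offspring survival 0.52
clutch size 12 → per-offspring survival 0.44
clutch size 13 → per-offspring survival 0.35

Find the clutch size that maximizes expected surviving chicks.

Expected surviving chicks = c × s(c):
  c=6: 6 × 0.83 = 4.980
  c=7: 7 × 0.75 = 5.250
  c=8: 8 × 0.69 = 5.520
  c=9: 9 × 0.61 = 5.490
  c=10: 10 × 0.57 = 5.700
  c=11: 11 × 0.52 = 5.720
  c=12: 12 × 0.44 = 5.280
  c=13: 13 × 0.35 = 4.550
Maximum at c = 11 (5.720 surviving chicks).

11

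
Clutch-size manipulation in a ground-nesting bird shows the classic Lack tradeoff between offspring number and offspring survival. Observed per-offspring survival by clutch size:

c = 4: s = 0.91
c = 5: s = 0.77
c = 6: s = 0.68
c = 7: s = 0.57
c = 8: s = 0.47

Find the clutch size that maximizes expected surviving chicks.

Expected surviving chicks = c × s(c):
  c=4: 4 × 0.91 = 3.640
  c=5: 5 × 0.77 = 3.850
  c=6: 6 × 0.68 = 4.080
  c=7: 7 × 0.57 = 3.990
  c=8: 8 × 0.47 = 3.760
Maximum at c = 6 (4.080 surviving chicks).

6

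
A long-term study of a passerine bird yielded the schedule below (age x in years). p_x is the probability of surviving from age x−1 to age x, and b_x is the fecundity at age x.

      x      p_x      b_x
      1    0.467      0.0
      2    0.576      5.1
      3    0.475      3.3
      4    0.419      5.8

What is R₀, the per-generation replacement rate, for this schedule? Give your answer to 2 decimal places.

2.10

Survivorship from birth: l_x = p_1·p_2·…·p_x.
  l_1 = 0.46700
  l_2 = 0.26899
  l_3 = 0.12777
  l_4 = 0.05354
R₀ = Σ l_x b_x:
  age 1: 0.46700 × 0.0 = 0.0000
  age 2: 0.26899 × 5.1 = 1.3718
  age 3: 0.12777 × 3.3 = 0.4216
  age 4: 0.05354 × 5.8 = 0.3105
R₀ = 0.0000 + 1.3718 + 0.4216 + 0.3105 = 2.1040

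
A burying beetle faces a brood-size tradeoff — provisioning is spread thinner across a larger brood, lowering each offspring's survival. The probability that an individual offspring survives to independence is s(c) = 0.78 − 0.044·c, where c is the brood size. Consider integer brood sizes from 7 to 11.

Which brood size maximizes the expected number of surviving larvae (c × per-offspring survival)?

9

Expected surviving larvae = c × s(c):
  c=7: 7 × 0.472 = 3.304
  c=8: 8 × 0.428 = 3.424
  c=9: 9 × 0.384 = 3.456
  c=10: 10 × 0.340 = 3.400
  c=11: 11 × 0.296 = 3.256
Maximum at c = 9 (3.456 surviving larvae).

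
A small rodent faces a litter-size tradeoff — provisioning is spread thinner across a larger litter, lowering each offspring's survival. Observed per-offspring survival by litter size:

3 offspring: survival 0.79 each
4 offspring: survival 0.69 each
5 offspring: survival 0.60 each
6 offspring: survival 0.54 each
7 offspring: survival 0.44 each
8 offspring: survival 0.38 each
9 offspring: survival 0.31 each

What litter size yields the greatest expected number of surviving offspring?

6

Expected surviving offspring = c × s(c):
  c=3: 3 × 0.79 = 2.370
  c=4: 4 × 0.69 = 2.760
  c=5: 5 × 0.60 = 3.000
  c=6: 6 × 0.54 = 3.240
  c=7: 7 × 0.44 = 3.080
  c=8: 8 × 0.38 = 3.040
  c=9: 9 × 0.31 = 2.790
Maximum at c = 6 (3.240 surviving offspring).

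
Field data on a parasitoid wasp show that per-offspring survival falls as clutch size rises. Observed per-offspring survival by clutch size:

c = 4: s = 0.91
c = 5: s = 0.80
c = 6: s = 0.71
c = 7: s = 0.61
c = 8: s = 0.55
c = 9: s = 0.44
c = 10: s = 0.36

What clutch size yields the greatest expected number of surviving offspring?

8

Expected surviving offspring = c × s(c):
  c=4: 4 × 0.91 = 3.640
  c=5: 5 × 0.80 = 4.000
  c=6: 6 × 0.71 = 4.260
  c=7: 7 × 0.61 = 4.270
  c=8: 8 × 0.55 = 4.400
  c=9: 9 × 0.44 = 3.960
  c=10: 10 × 0.36 = 3.600
Maximum at c = 8 (4.400 surviving offspring).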